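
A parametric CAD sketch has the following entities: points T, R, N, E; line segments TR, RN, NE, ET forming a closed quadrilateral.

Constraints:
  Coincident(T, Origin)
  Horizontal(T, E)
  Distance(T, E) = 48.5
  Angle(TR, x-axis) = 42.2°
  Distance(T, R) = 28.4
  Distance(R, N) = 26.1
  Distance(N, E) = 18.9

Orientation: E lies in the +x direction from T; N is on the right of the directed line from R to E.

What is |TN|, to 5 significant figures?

30.819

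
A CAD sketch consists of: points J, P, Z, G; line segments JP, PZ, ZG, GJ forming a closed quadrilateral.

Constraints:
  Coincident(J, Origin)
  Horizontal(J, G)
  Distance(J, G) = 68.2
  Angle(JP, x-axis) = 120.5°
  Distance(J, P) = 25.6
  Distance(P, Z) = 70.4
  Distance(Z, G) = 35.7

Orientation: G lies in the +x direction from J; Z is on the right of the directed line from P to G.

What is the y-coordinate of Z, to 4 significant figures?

-23.12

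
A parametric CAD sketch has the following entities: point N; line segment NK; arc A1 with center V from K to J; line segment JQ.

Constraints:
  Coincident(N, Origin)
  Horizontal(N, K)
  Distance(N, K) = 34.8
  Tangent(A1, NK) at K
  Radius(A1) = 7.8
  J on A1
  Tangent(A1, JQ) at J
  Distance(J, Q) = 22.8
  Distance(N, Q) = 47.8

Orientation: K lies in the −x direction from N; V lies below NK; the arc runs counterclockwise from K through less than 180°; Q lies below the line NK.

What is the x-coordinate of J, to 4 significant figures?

-42.26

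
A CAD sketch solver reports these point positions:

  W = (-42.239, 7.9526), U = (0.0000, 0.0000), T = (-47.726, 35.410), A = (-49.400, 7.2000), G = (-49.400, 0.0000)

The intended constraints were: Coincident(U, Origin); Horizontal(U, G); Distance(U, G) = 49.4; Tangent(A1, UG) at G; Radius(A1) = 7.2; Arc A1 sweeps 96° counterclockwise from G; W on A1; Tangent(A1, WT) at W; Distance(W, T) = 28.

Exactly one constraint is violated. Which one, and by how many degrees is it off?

Tangent(A1, WT) at W — off by 5.30°.

U = (0.00, 0.00) ✓; U.y = 0.00, G.y = 0.00 ✓; |UG| = 49.40 ✓; ∠(AG, GU) = 90.00° ✓; |AG| = 7.200 ✓; bearing(A→W) − bearing(A→G) = 96.00° ✓; |AW| = 7.200 ✓; ∠(AW, WT) = 84.70° ✗; |WT| = 28.00 ✓.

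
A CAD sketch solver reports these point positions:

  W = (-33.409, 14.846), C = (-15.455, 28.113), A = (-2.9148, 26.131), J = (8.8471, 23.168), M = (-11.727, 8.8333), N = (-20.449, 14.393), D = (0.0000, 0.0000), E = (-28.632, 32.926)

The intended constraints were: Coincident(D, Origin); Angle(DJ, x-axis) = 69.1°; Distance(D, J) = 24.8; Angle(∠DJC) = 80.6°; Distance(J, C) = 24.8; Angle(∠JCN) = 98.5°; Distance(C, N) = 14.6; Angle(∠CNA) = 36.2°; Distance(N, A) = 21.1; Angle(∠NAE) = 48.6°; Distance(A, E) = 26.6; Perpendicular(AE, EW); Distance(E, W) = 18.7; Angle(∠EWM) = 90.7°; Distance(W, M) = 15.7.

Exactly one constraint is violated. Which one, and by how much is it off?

Distance(W, M) = 15.7 — off by 6.80.

D = (0.00, 0.00) ✓; DJ at 69.10° ✓; |DJ| = 24.80 ✓; ∠DJC = 80.60° ✓; |JC| = 24.80 ✓; ∠JCN = 98.50° ✓; |CN| = 14.60 ✓; ∠CNA = 36.20° ✓; |NA| = 21.10 ✓; ∠NAE = 48.60° ✓; |AE| = 26.60 ✓; ∠(AE, EW) = 90.00° ✓; |EW| = 18.70 ✓; ∠EWM = 90.70° ✓; |WM| = 22.50 ✗.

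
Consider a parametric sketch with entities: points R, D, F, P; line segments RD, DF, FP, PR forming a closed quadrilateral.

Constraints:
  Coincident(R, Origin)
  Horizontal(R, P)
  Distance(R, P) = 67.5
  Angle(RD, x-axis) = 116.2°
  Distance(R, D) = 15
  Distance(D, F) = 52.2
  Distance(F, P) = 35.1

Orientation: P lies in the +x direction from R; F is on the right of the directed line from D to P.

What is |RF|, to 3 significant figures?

39.8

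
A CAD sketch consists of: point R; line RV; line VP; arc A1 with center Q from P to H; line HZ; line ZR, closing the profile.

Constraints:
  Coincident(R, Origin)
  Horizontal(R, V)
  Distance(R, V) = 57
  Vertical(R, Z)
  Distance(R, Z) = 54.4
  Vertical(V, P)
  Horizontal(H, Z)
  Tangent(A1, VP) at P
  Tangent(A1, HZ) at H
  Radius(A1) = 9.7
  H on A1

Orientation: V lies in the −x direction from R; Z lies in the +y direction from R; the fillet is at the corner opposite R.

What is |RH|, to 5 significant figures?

72.088

The virtual corner opposite R is at (-57.000, 54.400). Tangency of A1 to VP means the radius QP is perpendicular to VP and since A1 is tangent to HZ there, QH ⟂ HZ, with radius 9.7, so the center Q sits 9.7 in from both sides at Q = (-47.300, 44.700). That places the tangent points at P = (-57.000, 44.700) on VP and H = (-47.300, 54.400) on HZ. Then |RH| = |H − R| = 72.088.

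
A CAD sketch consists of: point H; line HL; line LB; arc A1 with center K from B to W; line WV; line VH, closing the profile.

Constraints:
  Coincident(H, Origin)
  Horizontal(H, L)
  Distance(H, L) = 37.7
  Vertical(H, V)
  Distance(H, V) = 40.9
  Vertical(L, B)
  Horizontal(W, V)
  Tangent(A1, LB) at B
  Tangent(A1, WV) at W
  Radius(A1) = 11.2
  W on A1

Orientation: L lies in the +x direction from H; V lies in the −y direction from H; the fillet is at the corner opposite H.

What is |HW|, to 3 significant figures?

48.7

H is at the origin; HL is horizontal with |HL| = 37.7 and L on the +x side, so L = (37.7, 0.00). H and V share the same x with |HV| = 40.9 and V on the −y side, so V = (0.00, -40.9). The virtual corner opposite H is at (37.7, -40.9). A1 meets LB tangentially, so KB is at right angles to LB and tangency of A1 to WV means the radius KW is perpendicular to WV, with radius 11.2, so the center K sits 11.2 in from both sides at K = (26.5, -29.7). That places the tangent points at B = (37.7, -29.7) on LB and W = (26.5, -40.9) on WV. Then |HW| = |W − H| = 48.7.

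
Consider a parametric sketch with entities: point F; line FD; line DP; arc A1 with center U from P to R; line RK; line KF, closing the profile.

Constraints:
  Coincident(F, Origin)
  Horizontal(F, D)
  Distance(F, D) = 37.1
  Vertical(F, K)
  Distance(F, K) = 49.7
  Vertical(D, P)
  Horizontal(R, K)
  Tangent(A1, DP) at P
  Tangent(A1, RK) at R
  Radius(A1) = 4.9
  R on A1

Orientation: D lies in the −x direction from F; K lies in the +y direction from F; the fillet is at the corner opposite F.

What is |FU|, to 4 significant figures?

55.17

F and K share the same x with |FK| = 49.7 and K on the +y side, so K = (0.000, 49.70). The virtual corner opposite F is at (-37.10, 49.70). The tangent condition forces UP to be normal to DP and A1 meets RK tangentially, so UR is at right angles to RK, with radius 4.9, so the center U sits 4.9 in from both sides at U = (-32.20, 44.80). Then |FU| = |U − F| = 55.17.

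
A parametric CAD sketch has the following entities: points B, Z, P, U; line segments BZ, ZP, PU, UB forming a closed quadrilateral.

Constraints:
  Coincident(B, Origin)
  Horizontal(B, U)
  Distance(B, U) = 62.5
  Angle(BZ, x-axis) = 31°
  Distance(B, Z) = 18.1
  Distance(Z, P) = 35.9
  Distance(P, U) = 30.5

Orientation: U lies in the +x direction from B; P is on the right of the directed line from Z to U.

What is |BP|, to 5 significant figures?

42.463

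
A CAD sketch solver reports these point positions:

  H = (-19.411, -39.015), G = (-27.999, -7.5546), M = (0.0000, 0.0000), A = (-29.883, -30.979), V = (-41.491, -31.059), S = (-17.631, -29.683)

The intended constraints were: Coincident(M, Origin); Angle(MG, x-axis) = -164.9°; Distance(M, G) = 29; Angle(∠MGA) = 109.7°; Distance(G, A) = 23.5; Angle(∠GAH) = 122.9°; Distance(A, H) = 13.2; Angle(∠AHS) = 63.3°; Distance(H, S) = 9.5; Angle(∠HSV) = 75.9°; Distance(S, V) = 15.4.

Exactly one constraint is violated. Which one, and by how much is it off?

Distance(S, V) = 15.4 — off by 8.50.

M = (0.00, 0.00) ✓; MG at -164.9° ✓; |MG| = 29.00 ✓; ∠MGA = 109.7° ✓; |GA| = 23.50 ✓; ∠GAH = 122.9° ✓; |AH| = 13.20 ✓; ∠AHS = 63.30° ✓; |HS| = 9.500 ✓; ∠HSV = 75.90° ✓; |SV| = 23.90 ✗.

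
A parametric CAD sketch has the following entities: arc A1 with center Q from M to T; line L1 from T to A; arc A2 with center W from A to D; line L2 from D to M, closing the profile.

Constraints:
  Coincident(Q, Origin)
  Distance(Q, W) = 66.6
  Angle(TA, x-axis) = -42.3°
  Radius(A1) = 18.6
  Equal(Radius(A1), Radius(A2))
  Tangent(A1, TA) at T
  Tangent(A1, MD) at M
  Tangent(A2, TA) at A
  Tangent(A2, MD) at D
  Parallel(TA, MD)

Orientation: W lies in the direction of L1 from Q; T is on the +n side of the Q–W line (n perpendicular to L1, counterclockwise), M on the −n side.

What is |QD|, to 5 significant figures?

69.149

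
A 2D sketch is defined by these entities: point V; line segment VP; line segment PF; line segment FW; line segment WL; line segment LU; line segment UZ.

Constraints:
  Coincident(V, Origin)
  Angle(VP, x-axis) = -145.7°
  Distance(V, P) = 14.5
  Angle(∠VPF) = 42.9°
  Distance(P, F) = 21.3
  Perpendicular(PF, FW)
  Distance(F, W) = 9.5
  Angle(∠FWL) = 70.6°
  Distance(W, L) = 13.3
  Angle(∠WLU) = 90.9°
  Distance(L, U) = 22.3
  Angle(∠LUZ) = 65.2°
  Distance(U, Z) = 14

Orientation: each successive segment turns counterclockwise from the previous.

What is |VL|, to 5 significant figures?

5.1392

V is at the origin; VP runs at -145.7° with length 14.5, so P = (-11.978, -8.1711). ∠VPF = 42.9° gives PF at -8.6000° from the x-axis; with |PF| = 21.3, F = (9.0821, -11.356). PF ⟂ FW, so FW runs at 81.400°; with |FW| = 9.5, W = (10.503, -1.9630). ∠FWL = 70.6° gives WL at -169.20° from the x-axis; with |WL| = 13.3, L = (-2.5617, -4.4552). Then |VL| = |L − V| = 5.1392.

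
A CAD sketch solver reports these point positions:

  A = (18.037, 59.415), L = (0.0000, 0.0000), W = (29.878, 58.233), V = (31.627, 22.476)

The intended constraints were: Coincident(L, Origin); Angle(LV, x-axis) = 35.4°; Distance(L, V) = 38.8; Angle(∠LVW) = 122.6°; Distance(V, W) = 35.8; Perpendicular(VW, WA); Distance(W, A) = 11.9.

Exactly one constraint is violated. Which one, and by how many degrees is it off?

Perpendicular(VW, WA) — off by 8.50°.

L = (0.00, 0.00) ✓; LV at 35.40° ✓; |LV| = 38.80 ✓; ∠LVW = 122.6° ✓; |VW| = 35.80 ✓; ∠(VW, WA) = 81.50° ✗; |WA| = 11.90 ✓.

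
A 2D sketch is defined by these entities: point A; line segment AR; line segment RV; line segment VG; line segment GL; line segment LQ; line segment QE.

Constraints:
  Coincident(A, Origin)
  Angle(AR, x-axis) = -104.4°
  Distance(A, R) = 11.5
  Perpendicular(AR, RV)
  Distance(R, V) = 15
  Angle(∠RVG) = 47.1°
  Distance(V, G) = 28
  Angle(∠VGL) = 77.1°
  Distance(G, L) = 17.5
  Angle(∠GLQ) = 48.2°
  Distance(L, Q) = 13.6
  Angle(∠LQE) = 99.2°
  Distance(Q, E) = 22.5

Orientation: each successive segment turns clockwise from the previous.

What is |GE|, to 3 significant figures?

10.7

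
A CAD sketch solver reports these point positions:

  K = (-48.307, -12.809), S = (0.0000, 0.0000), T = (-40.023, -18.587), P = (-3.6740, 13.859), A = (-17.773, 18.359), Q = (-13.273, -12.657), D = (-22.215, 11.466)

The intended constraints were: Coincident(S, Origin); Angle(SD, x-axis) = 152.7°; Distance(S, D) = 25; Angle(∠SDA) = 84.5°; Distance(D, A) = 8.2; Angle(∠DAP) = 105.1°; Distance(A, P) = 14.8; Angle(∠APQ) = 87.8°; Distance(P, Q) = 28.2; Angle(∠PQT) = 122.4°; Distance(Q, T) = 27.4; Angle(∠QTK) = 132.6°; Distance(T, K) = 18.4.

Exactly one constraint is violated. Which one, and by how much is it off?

Distance(T, K) = 18.4 — off by 8.30.

S = (0.00, 0.00) ✓; SD at 152.7° ✓; |SD| = 25.00 ✓; ∠SDA = 84.50° ✓; |DA| = 8.200 ✓; ∠DAP = 105.1° ✓; |AP| = 14.80 ✓; ∠APQ = 87.80° ✓; |PQ| = 28.20 ✓; ∠PQT = 122.4° ✓; |QT| = 27.40 ✓; ∠QTK = 132.6° ✓; |TK| = 10.10 ✗.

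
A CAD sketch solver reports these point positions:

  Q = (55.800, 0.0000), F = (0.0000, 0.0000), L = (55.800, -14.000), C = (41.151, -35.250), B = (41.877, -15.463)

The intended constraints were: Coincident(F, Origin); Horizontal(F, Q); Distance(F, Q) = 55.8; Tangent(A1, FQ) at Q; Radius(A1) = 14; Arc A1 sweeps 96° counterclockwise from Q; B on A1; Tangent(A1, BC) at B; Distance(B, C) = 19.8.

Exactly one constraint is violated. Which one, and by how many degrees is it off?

Tangent(A1, BC) at B — off by 8.10°.

F = (0.00, 0.00) ✓; F.y = 0.00, Q.y = 0.00 ✓; |FQ| = 55.80 ✓; ∠(LQ, QF) = 90.00° ✓; |LQ| = 14.00 ✓; bearing(L→B) − bearing(L→Q) = 96.00° ✓; |LB| = 14.00 ✓; ∠(LB, BC) = 98.10° ✗; |BC| = 19.80 ✓.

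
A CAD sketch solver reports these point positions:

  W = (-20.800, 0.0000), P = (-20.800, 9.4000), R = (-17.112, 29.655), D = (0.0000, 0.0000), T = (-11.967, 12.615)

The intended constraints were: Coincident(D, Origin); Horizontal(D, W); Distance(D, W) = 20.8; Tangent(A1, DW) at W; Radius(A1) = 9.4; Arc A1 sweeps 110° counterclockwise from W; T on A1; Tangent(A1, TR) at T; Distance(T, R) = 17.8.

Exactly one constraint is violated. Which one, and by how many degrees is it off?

Tangent(A1, TR) at T — off by 3.20°.

D = (0.00, 0.00) ✓; D.y = 0.00, W.y = 0.00 ✓; |DW| = 20.80 ✓; ∠(PW, WD) = 90.00° ✓; |PW| = 9.400 ✓; bearing(P→T) − bearing(P→W) = 110.0° ✓; |PT| = 9.400 ✓; ∠(PT, TR) = 93.20° ✗; |TR| = 17.80 ✓.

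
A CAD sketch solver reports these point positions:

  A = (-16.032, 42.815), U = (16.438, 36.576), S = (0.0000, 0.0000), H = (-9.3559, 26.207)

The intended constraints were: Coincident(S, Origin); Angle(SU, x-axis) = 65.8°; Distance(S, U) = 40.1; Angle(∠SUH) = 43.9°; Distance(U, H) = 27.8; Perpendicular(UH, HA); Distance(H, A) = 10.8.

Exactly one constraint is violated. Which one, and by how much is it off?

Distance(H, A) = 10.8 — off by 7.10.

S = (0.00, 0.00) ✓; SU at 65.80° ✓; |SU| = 40.10 ✓; ∠SUH = 43.90° ✓; |UH| = 27.80 ✓; ∠(UH, HA) = 90.00° ✓; |HA| = 17.90 ✗.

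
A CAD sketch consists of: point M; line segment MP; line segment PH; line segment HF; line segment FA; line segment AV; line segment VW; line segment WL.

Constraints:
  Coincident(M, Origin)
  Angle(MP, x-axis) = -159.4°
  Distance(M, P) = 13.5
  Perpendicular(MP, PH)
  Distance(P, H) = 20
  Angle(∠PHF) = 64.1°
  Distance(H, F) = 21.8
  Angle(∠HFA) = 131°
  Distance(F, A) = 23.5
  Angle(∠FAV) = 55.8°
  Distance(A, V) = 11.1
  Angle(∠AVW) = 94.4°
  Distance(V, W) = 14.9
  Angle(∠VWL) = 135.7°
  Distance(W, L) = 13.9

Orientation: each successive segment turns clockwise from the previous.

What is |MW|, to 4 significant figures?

8.034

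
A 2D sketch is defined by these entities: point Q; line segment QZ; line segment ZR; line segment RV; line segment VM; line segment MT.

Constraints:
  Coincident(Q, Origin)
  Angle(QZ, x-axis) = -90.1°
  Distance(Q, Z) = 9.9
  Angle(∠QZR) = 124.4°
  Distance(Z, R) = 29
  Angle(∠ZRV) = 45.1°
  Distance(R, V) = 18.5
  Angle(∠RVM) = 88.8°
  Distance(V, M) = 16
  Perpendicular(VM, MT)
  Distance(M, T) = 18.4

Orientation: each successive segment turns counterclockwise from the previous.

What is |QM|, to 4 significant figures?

12.35

Q is at the origin; QZ runs at -90.1° with length 9.9, so Z = (-0.01728, -9.900). ∠QZR = 124.4° gives ZR at -34.50° from the x-axis; with |ZR| = 29.0, R = (23.88, -26.33). ∠ZRV = 45.1° gives RV at 100.4° from the x-axis; with |RV| = 18.5, V = (20.54, -8.130). ∠RVM = 88.8° gives VM at -168.4° from the x-axis; with |VM| = 16.0, M = (4.870, -11.35). Then |QM| = |M − Q| = 12.35.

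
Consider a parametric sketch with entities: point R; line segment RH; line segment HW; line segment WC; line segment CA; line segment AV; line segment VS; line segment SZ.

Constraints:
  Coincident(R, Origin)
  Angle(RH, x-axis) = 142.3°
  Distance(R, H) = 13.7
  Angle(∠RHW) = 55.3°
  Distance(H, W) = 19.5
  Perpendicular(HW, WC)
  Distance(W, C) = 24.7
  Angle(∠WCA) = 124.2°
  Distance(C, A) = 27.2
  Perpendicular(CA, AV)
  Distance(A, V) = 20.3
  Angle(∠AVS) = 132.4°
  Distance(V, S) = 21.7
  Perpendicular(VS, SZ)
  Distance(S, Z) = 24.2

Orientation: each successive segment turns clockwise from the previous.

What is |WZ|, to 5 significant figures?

9.3670

R is at the origin; RH runs at 142.3° with length 13.7, so H = (-10.840, 8.3779). ∠RHW = 55.3° gives HW at 17.600° from the x-axis; with |HW| = 19.5, W = (7.7475, 14.274). HW is perpendicular to WC, so WC runs at -72.400°; with |WC| = 24.7, C = (15.216, -9.2697). ∠WCA = 124.2° gives CA at -128.20° from the x-axis; with |CA| = 27.2, A = (-1.6047, -30.645). CA ⟂ AV, so AV runs at 141.80°; with |AV| = 20.3, V = (-17.558, -18.091). ∠AVS = 132.4° gives VS at 94.200° from the x-axis; with |VS| = 21.7, S = (-19.147, 3.5504). VS ⟂ SZ, so SZ runs at 4.2000°; with |SZ| = 24.2, Z = (4.9881, 5.3228). Then |WZ| = |Z − W| = 9.3670.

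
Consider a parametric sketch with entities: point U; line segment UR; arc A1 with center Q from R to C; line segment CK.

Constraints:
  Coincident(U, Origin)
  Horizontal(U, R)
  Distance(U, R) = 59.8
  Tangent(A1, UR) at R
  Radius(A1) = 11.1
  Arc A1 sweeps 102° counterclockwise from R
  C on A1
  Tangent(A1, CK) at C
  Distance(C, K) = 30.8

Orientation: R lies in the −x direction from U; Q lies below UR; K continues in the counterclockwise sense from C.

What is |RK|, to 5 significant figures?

43.762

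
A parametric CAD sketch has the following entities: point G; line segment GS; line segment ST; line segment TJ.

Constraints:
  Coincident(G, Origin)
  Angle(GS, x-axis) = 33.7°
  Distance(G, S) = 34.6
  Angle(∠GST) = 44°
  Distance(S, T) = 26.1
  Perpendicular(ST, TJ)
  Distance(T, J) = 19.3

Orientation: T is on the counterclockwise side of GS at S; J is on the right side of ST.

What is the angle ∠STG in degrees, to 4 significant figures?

87.12°

G is at the origin; GS runs at 33.7° with length 34.6, so S = 34.6·(cos 33.7°, sin 33.7°) = (28.79, 19.20). ∠GST = 44.0°, so ST runs at 33.7° + (180° − 44.0°) = 169.7° from the x-axis; with |ST| = 26.1, T = S + 26.1·(cos 169.7°, sin 169.7°) = (3.106, 23.86). Then cos ∠STG = TS·TG / (|TS||TG|), giving 87.12°.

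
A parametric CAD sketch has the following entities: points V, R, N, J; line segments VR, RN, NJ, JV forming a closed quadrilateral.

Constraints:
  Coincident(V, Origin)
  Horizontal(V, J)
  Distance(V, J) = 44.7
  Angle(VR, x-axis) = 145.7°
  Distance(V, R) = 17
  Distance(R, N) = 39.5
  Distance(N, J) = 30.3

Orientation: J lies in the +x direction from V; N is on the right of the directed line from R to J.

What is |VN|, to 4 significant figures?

22.52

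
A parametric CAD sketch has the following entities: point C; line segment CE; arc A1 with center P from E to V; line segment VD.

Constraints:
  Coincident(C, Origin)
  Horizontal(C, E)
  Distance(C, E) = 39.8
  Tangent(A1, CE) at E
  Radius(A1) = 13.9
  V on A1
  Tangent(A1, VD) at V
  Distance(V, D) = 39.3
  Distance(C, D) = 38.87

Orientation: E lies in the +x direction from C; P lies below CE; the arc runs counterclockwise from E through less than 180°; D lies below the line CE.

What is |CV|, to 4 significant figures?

28.98

Checks: |CE| = 39.80 ✓; |PV| = 13.90 ✓; ∠(PV, VD) = 90.00° ✓; |VD| = 39.30 ✓; |CD| = 38.87 ✓.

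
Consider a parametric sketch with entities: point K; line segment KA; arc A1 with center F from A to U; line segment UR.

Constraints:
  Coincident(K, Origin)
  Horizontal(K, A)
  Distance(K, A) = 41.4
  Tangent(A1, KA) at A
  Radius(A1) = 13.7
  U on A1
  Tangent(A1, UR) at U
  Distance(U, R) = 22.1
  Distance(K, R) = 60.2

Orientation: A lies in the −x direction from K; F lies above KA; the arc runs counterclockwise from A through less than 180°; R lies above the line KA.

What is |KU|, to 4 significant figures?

38.46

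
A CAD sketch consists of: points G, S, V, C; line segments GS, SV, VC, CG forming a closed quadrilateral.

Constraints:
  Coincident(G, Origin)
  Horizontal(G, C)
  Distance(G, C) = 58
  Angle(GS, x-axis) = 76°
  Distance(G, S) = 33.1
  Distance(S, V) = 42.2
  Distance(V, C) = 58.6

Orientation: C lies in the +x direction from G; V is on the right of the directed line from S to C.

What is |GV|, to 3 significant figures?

9.35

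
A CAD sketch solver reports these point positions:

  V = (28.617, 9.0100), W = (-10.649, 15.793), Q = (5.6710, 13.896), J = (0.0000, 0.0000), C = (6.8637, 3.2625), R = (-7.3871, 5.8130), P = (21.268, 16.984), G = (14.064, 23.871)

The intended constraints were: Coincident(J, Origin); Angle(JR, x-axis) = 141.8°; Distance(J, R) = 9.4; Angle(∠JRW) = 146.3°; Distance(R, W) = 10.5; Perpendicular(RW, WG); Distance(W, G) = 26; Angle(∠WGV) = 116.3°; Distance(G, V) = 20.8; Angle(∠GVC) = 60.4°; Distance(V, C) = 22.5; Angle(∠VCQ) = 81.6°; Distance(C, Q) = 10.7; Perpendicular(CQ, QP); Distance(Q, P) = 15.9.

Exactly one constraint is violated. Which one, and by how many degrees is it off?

Perpendicular(CQ, QP) — off by 4.80°.

J = (0.00, 0.00) ✓; JR at 141.8° ✓; |JR| = 9.400 ✓; ∠JRW = 146.3° ✓; |RW| = 10.50 ✓; ∠(RW, WG) = 90.00° ✓; |WG| = 26.00 ✓; ∠WGV = 116.3° ✓; |GV| = 20.80 ✓; ∠GVC = 60.40° ✓; |VC| = 22.50 ✓; ∠VCQ = 81.60° ✓; |CQ| = 10.70 ✓; ∠(CQ, QP) = 85.20° ✗; |QP| = 15.90 ✓.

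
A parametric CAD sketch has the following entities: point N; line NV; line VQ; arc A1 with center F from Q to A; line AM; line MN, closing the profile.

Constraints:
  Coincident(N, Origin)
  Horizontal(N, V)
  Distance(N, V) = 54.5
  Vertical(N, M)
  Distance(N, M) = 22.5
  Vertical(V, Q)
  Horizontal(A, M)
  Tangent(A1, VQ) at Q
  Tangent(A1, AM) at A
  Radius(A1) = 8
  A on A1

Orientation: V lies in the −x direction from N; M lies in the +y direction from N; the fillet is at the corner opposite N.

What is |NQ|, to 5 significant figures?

56.396

N is at the origin; N and V share the same y with |NV| = 54.5 and V on the −x side, so V = (-54.500, 0.0000). N and M share the same x with |NM| = 22.5 and M on the +y side, so M = (0.0000, 22.500). The virtual corner opposite N is at (-54.500, 22.500). The tangent condition forces FQ to be normal to VQ and the tangent condition forces FA to be normal to AM, with radius 8.0, so the center F sits 8.0 in from both sides at F = (-46.500, 14.500). That places the tangent points at Q = (-54.500, 14.500) on VQ and A = (-46.500, 22.500) on AM. Then |NQ| = |Q − N| = 56.396.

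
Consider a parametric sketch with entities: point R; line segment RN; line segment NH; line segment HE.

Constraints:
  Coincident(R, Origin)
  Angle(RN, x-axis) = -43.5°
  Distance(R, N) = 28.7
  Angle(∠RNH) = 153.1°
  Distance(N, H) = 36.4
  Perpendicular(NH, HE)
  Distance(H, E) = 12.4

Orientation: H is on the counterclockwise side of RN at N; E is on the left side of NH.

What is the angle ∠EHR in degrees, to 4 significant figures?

78.17°

R is at the origin; RN runs at -43.5° with length 28.7, so N = 28.7·(cos -43.5°, sin -43.5°) = (20.82, -19.76). ∠RNH = 153.1°, so NH runs at -43.5° + (180° − 153.1°) = -16.60° from the x-axis; with |NH| = 36.4, H = N + 36.4·(cos -16.60°, sin -16.60°) = (55.70, -30.15). NH ⟂ HE; with |HE| = 12.4 on the left of NH, E = H + 12.4·(0.2857, 0.9583) = (59.24, -18.27). Then cos ∠EHR = HE·HR / (|HE||HR|), giving 78.17°.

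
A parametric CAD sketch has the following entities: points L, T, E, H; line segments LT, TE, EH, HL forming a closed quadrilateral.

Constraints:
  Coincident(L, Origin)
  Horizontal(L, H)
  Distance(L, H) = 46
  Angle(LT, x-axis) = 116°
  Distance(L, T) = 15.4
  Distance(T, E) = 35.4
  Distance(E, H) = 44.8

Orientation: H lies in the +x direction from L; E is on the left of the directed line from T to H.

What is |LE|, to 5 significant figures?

41.925

L is at the origin; L and H share the same y with |LH| = 46.0 and H in +x, so H = (46.0, 0). LT runs at 116.0° with |LT| = 15.4, so T = (-6.7509, 13.841). E is determined by |TE| = 35.4 and |EH| = 44.8 together: it lies at the intersection of circle(T, 35.4) and circle(H, 44.8). With |TH| = 54.537, the foot of the radical line on TH is 20.357 from T and the perpendicular offset is √(35.4² − 20.357²) = 28.961. Taking the left-of-TH solution: E = (20.290, 36.688).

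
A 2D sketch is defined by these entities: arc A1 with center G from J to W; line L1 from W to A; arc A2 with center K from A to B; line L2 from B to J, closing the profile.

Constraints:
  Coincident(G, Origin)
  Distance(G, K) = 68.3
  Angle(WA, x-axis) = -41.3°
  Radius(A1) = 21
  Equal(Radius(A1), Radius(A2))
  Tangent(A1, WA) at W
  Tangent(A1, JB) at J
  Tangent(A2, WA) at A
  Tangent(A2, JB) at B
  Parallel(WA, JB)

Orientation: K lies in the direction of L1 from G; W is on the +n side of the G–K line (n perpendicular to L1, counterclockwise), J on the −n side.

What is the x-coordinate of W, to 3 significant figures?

13.9

The slot axis is L1's direction at -41.3°, so u = (cos -41.3°, sin -41.3°) = (0.751, -0.660) and n = (−sin -41.3°, cos -41.3°) = (0.660, 0.751). G is at the origin and K lies 68.3 along u from G, so K = 68.3·u = (51.3, -45.1). Tangency of A1 to both parallel lines with radius 21.0 puts W and J at G ± 21.0·n: W = (13.9, 15.8), J = (-13.9, -15.8). So W.x = 13.9.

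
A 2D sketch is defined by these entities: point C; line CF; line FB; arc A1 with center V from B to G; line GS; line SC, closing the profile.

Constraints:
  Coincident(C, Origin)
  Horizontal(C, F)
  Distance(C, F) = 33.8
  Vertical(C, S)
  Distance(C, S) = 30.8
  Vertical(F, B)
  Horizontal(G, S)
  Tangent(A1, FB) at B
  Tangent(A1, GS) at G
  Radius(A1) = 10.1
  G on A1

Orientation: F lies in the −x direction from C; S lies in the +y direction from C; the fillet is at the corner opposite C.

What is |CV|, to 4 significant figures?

31.47

C is at the origin; CF is horizontal with |CF| = 33.8 and F on the −x side, so F = (-33.80, 0.000). CS is vertical with |CS| = 30.8 and S on the +y side, so S = (0.000, 30.80). The virtual corner opposite C is at (-33.80, 30.80). The tangent condition forces VB to be normal to FB and the tangent condition forces VG to be normal to GS, with radius 10.1, so the center V sits 10.1 in from both sides at V = (-23.70, 20.70). Then |CV| = |V − C| = 31.47.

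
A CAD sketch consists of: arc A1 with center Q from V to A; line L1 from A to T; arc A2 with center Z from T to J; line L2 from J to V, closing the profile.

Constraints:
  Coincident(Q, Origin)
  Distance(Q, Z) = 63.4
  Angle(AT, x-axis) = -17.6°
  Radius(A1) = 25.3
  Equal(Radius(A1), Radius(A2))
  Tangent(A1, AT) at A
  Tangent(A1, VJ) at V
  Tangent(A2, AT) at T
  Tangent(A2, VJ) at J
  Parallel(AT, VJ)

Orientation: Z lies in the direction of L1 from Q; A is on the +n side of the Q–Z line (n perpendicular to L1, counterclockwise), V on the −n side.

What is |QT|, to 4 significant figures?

68.26

The slot axis is L1's direction at -17.6°, so u = (cos -17.6°, sin -17.6°) = (0.9532, -0.3024) and n = (−sin -17.6°, cos -17.6°) = (0.3024, 0.9532). Q is at the origin and Z lies 63.4 along u from Q, so Z = 63.4·u = (60.43, -19.17). Tangency of A1 to both parallel lines with radius 25.3 puts A and V at Q ± 25.3·n: A = (7.650, 24.12), V = (-7.650, -24.12). Equal radii place T and J the same way about Z: T = Z + 25.3·n = (68.08, 4.945), J = Z − 25.3·n = (52.78, -43.29). Then |QT| = |T − Q| = 68.26.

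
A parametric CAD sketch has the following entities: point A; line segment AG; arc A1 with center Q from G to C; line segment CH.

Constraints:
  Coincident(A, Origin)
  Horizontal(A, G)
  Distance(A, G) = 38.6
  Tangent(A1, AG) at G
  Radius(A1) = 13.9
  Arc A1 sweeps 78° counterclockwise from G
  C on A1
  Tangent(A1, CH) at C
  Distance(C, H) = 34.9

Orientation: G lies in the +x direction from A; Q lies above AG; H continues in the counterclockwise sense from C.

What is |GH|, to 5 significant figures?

49.730

On A1, G sits at bearing -90° from Q; a 78° counterclockwise sweep puts C at bearing -12°, so C = Q + 13.9·(cos -12°, sin -12°) = (52.196, 11.010). A1 meets CH tangentially, so QC is at right angles to CH, so CH runs along (−sin -12°, cos -12°); with |CH| = 34.9, H = (59.452, 45.147). Then |GH| = |H − G| = 49.730.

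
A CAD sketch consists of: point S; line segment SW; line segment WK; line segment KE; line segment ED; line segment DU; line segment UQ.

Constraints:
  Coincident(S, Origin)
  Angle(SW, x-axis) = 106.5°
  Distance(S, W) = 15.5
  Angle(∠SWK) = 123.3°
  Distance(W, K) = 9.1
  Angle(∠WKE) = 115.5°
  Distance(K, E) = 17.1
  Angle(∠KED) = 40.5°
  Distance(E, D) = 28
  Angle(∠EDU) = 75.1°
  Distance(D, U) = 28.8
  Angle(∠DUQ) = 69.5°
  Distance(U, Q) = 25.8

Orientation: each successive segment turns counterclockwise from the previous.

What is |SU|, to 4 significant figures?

35.87

S is at the origin; SW runs at 106.5° with length 15.5, so W = (-4.402, 14.86). ∠SWK = 123.3° gives WK at 163.2° from the x-axis; with |WK| = 9.1, K = (-13.11, 17.49). ∠WKE = 115.5° gives KE at -132.3° from the x-axis; with |KE| = 17.1, E = (-24.62, 4.844). ∠KED = 40.5° gives ED at 7.200° from the x-axis; with |ED| = 28.0, D = (3.157, 8.354). ∠EDU = 75.1° gives DU at 112.1° from the x-axis; with |DU| = 28.8, U = (-7.678, 35.04). Then |SU| = |U − S| = 35.87.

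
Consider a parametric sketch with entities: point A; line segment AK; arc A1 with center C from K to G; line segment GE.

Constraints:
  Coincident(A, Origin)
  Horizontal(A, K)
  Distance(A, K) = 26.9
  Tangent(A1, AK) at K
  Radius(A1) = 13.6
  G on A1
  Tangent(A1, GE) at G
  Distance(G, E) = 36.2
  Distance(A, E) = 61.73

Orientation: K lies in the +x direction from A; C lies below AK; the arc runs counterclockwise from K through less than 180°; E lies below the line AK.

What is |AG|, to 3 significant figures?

25.6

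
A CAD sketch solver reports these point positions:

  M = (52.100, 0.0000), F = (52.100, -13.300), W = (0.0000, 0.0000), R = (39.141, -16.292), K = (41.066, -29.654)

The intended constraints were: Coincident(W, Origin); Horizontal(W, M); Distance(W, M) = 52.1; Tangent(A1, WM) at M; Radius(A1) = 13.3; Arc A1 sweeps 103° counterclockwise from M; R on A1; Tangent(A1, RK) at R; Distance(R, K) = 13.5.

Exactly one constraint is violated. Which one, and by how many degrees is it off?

Tangent(A1, RK) at R — off by 4.80°.

W = (0.00, 0.00) ✓; W.y = 0.00, M.y = 0.00 ✓; |WM| = 52.10 ✓; ∠(FM, MW) = 90.00° ✓; |FM| = 13.30 ✓; bearing(F→R) − bearing(F→M) = 103.0° ✓; |FR| = 13.30 ✓; ∠(FR, RK) = 94.80° ✗; |RK| = 13.50 ✓.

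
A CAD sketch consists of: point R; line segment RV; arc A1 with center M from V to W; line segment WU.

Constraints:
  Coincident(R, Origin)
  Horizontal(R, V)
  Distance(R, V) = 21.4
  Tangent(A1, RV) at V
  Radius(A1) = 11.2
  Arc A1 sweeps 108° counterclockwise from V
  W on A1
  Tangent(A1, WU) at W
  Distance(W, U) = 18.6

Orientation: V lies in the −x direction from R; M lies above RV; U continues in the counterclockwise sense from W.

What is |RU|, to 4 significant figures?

36.31

R is at the origin; R and V share the same y with |RV| = 21.4 and V on the −x side, so V = (-21.40, 0.000). Tangency of A1 to RV means the radius MV is perpendicular to RV, so M = V + (0, 11.2) = (-21.40, 11.20). On A1, V sits at bearing -90° from M; a 108° counterclockwise sweep puts W at bearing 18°, so W = M + 11.2·(cos 18°, sin 18°) = (-10.75, 14.66). The tangent condition forces MW to be normal to WU, so WU runs along (−sin 18°, cos 18°); with |WU| = 18.6, U = (-16.50, 32.35). Then |RU| = |U − R| = 36.31.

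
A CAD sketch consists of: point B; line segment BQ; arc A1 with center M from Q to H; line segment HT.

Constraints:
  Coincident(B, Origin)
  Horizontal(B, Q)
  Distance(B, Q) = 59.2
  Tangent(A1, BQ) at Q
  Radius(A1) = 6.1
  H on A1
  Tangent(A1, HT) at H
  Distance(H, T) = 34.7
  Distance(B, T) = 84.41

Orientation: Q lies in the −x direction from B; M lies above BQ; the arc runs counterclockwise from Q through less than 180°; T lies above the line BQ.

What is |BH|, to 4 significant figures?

55.28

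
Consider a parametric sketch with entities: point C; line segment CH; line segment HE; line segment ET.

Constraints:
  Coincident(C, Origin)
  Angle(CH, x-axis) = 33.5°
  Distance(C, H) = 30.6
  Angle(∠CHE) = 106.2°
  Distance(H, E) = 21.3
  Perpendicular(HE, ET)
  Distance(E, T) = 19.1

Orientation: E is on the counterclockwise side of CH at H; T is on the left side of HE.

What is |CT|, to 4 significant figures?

31.56

∠CHE = 106.2°, so HE runs at 33.5° + (180° − 106.2°) = 107.3° from the x-axis; with |HE| = 21.3, E = H + 21.3·(cos 107.3°, sin 107.3°) = (19.18, 37.23). HE ⟂ ET; with |ET| = 19.1 on the left of HE, T = E + 19.1·(-0.9548, -0.2974) = (0.9469, 31.55). Then |CT| = |T − C| = 31.56.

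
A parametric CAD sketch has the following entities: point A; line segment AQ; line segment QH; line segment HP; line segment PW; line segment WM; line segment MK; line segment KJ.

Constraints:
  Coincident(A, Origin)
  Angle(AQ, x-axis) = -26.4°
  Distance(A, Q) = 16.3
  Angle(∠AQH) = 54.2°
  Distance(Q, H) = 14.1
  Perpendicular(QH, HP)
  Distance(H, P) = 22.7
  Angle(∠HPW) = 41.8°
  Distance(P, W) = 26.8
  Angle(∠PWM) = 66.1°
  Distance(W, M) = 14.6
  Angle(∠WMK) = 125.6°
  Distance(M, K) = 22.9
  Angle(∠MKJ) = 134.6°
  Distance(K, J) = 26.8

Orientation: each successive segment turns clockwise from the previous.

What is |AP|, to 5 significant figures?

10.522

A is at the origin; AQ runs at -26.4° with length 16.3, so Q = (14.600, -7.2476). ∠AQH = 54.2° gives QH at -152.20° from the x-axis; with |QH| = 14.1, H = (2.1275, -13.824). QH ⟂ HP, so HP runs at 117.80°; with |HP| = 22.7, P = (-8.4595, 6.2564). Then |AP| = |P − A| = 10.522.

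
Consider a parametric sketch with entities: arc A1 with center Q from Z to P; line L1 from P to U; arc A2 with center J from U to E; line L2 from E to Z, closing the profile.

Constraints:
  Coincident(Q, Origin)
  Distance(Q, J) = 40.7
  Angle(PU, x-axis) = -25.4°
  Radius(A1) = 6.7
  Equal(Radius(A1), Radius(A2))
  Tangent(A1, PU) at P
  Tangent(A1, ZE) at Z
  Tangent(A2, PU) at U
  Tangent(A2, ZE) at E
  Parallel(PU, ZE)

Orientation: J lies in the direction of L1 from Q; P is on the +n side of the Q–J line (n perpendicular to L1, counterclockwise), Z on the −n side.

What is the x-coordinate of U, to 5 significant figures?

39.640

Tangency of A1 to both parallel lines with radius 6.7 puts P and Z at Q ± 6.7·n: P = (2.8739, 6.0523), Z = (-2.8739, -6.0523). Equal radii place U and E the same way about J: U = J + 6.7·n = (39.640, -11.405), E = J − 6.7·n = (33.892, -23.510). So U.x = 39.640.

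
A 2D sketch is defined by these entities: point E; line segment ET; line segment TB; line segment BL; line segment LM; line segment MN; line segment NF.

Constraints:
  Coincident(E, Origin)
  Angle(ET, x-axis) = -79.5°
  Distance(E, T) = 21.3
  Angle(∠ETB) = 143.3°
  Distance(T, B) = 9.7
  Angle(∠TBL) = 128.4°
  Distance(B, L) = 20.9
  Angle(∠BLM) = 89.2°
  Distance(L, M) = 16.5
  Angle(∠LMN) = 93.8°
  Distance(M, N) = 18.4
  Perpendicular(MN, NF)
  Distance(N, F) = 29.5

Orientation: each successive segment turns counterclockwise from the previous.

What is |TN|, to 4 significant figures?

12.90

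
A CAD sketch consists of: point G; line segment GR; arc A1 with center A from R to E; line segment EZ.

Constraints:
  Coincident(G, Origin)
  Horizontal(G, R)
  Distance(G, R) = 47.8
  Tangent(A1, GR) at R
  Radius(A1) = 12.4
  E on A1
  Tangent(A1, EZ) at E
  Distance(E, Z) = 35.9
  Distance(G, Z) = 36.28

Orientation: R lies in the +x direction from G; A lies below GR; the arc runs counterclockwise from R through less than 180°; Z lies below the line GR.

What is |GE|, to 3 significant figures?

38.4

Checks: |AE| = 12.40 ✓; ∠(AE, EZ) = 90.00° ✓; |EZ| = 35.90 ✓; |GZ| = 36.28 ✓.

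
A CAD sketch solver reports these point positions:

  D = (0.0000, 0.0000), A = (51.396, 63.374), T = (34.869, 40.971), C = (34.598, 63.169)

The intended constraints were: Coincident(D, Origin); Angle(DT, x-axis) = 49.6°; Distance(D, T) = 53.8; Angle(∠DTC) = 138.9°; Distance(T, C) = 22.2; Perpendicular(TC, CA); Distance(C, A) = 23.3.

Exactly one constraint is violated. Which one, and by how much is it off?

Distance(C, A) = 23.3 — off by 6.50.

D = (0.00, 0.00) ✓; DT at 49.60° ✓; |DT| = 53.80 ✓; ∠DTC = 138.9° ✓; |TC| = 22.20 ✓; ∠(TC, CA) = 90.00° ✓; |CA| = 16.80 ✗.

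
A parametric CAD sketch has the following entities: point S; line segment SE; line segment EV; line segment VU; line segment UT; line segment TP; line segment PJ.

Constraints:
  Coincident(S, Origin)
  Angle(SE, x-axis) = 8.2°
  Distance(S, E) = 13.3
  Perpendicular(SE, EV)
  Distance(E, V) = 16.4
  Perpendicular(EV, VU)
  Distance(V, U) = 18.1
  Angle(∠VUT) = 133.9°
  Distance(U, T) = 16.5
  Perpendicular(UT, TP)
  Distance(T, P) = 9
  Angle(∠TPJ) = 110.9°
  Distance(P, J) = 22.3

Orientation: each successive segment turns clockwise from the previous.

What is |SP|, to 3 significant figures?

9.91

S is at the origin; SE runs at 8.2° with length 13.3, so E = (13.2, 1.90). The perpendicularity gives EV at right angles to SE, so EV runs at -81.8°; with |EV| = 16.4, V = (15.5, -14.3). EV ⟂ VU, so VU runs at -172°; with |VU| = 18.1, U = (-2.41, -16.9). ∠VUT = 133.9° gives UT at 142° from the x-axis; with |UT| = 16.5, T = (-15.4, -6.78). The perpendicularity gives TP at right angles to UT, so TP runs at 52.1°; with |TP| = 9.0, P = (-9.90, 0.321). Then |SP| = |P − S| = 9.91.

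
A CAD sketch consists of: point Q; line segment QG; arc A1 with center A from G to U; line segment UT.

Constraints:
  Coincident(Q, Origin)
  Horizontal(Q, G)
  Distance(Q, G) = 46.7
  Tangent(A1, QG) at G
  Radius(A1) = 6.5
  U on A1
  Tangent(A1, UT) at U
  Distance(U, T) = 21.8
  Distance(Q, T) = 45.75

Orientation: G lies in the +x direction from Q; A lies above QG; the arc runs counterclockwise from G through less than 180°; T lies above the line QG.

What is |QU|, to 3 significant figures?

52.7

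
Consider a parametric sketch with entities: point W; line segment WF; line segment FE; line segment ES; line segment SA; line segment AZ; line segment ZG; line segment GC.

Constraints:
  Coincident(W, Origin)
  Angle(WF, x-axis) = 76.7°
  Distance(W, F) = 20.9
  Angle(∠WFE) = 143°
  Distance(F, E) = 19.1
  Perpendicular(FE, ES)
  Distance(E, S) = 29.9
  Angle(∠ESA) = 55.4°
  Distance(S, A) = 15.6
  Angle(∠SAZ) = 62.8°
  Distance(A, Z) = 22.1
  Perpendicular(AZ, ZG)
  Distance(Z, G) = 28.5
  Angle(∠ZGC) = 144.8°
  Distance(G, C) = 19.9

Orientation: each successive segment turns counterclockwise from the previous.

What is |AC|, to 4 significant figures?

46.01

W is at the origin; WF runs at 76.7° with length 20.9, so F = (4.808, 20.34). ∠WFE = 143.0° gives FE at 113.7° from the x-axis; with |FE| = 19.1, E = (-2.869, 37.83). FE ⟂ ES, so ES runs at -156.3°; with |ES| = 29.9, S = (-30.25, 25.81). ∠ESA = 55.4° gives SA at -31.70° from the x-axis; with |SA| = 15.6, A = (-16.97, 17.61). ∠SAZ = 62.8° gives AZ at 85.50° from the x-axis; with |AZ| = 22.1, Z = (-15.24, 39.64). The perpendicularity gives ZG at right angles to AZ, so ZG runs at 175.5°; with |ZG| = 28.5, G = (-43.65, 41.88). ∠ZGC = 144.8° gives GC at -149.3° from the x-axis; with |GC| = 19.9, C = (-60.76, 31.72). Then |AC| = |C − A| = 46.01.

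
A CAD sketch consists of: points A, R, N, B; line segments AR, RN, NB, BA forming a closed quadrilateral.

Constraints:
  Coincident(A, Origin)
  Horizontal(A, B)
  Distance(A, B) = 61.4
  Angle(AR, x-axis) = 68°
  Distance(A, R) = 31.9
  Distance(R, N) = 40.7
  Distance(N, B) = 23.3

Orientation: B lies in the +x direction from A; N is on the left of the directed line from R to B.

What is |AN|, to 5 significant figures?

55.964

Checks: |RN| = 40.70 ✓; |NB| = 23.30 ✓.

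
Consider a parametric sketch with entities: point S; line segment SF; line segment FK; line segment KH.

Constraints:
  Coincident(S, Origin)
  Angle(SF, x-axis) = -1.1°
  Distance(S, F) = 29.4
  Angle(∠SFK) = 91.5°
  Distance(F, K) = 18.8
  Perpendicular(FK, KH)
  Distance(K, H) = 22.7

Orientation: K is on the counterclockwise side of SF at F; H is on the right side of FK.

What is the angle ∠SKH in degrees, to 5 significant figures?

146.34°

S is at the origin; SF runs at -1.1° with length 29.4, so F = 29.4·(cos -1.1°, sin -1.1°) = (29.395, -0.56440). ∠SFK = 91.5°, so FK runs at -1.1° + (180° − 91.5°) = 87.400° from the x-axis; with |FK| = 18.8, K = F + 18.8·(cos 87.400°, sin 87.400°) = (30.247, 18.216). FK is perpendicular to KH; with |KH| = 22.7 on the right of FK, H = K + 22.7·(0.99897, -0.045363) = (52.924, 17.187). Then cos ∠SKH = KS·KH / (|KS||KH|), giving 146.34°.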